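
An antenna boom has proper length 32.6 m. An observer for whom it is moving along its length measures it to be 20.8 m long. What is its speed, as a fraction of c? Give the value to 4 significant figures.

β ≈ 0.7700

γ = L₀/L = 32.6/20.8 = 1.56731
β = √(1 − 1/γ²) = 0.7700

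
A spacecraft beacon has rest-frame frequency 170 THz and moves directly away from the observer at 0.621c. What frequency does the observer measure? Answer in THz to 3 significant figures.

f_obs ≈ 82.2 THz

Relativistic Doppler: f_obs = f_src √((1−β)/(1+β))
= 170 × √(0.37900/1.6210) = 170 × 0.48354 = 82.2 THz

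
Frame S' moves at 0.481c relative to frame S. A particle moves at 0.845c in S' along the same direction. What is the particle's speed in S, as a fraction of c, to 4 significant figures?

u ≈ 0.9428c

Relativistic velocity addition: u = (u' + v)/(1 + u'v/c²)
= (0.845 + 0.481)/(1 + 0.845×0.481) = 1.326/1.40644 = 0.9428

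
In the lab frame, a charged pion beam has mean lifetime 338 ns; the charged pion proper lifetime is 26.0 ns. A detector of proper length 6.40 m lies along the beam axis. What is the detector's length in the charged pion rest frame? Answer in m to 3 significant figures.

Time dilation ⇒ γ = Δt/τ₀ = 338/26.0 = 13.000
Length contraction: L = L₀/γ = 6.40/13.000 = 0.492 m

L ≈ 0.492 m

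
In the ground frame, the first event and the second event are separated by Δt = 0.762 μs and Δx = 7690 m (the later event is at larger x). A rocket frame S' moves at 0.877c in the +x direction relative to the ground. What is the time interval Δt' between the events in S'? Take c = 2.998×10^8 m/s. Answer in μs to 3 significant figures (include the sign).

γ = 1/√(1 − 0.877²) = 2.0812
Δt' = γ(Δt − vΔx/c²) = 2.0812 × (0.762 μs − 0.877×7690 m / (2.998×10^8 m/s))
= 2.0812 × (-21.733 μs) = -45.2 μs

Δt' ≈ -45.2 μs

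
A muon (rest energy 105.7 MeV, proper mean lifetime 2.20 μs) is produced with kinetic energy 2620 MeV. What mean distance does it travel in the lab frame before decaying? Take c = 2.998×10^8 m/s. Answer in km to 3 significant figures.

d ≈ 17.0 km

γ = 1 + K/(m₀c²) = 1 + 2620/105.7 = 25.787
β = √(1 − 1/γ²) = 0.99925
Dilated lifetime: γτ₀ = 25.787 × 2.20 μs = 56.732 μs
d = βc·γτ₀ = 0.99925 × (2.998×10^8 m/s) × 5.6732×10^-5 s = 17.0 km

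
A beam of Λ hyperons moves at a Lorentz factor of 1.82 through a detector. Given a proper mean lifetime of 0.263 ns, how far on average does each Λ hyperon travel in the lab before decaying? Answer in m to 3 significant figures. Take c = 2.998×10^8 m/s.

β = √(1 − 1/γ²) = √(1 − 1/1.82²) = 0.83553
Dilated lifetime: Δt = γτ₀ = 1.82 × 0.263 ns = 0.47866 ns
d = vΔt = 0.83553c × 0.47866 ns = 2.5049×10^8 m/s × 4.7866×10^-10 s = 0.120 m

d ≈ 0.120 m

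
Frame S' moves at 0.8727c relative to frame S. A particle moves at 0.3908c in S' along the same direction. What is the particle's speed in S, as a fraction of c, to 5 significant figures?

Relativistic velocity addition: u = (u' + v)/(1 + u'v/c²)
= (0.3908 + 0.8727)/(1 + 0.3908×0.8727) = 1.2635/1.341051 = 0.94217

u ≈ 0.94217c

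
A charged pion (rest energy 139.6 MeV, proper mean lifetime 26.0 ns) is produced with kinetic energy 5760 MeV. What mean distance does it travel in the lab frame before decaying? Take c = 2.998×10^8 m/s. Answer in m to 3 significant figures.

d ≈ 329 m

γ = 1 + K/(m₀c²) = 1 + 5760/139.6 = 42.261
β = √(1 − 1/γ²) = 0.99972
Dilated lifetime: γτ₀ = 42.261 × 26.0 ns = 1098.8 ns
d = βc·γτ₀ = 0.99972 × (2.998×10^8 m/s) × 1.0988×10^-6 s = 329 m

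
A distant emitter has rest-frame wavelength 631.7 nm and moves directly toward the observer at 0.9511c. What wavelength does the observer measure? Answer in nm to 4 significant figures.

Relativistic Doppler: λ_obs = λ_src √((1−β)/(1+β))
= 631.7 × √(0.0489000/1.95110) = 631.7 × 0.158312 = 100.0 nm

λ_obs ≈ 100.0 nm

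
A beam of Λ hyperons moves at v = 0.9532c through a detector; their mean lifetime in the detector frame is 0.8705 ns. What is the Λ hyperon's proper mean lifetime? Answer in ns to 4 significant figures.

τ₀ ≈ 0.2632 ns

γ = 1/√(1 − 0.9532²) = 3.30753
Proper time: τ₀ = Δt/γ = 0.8705/3.30753 = 0.2632 ns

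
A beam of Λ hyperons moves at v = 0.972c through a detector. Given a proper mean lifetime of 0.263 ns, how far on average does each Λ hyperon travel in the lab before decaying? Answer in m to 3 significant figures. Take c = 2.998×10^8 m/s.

γ = 1/√(1 − 0.972²) = 4.2557
Dilated lifetime: Δt = γτ₀ = 4.2557 × 0.263 ns = 1.1192 ns
d = vΔt = 0.972c × 1.1192 ns = 2.9141×10^8 m/s × 1.1192×10^-9 s = 0.326 m

d ≈ 0.326 m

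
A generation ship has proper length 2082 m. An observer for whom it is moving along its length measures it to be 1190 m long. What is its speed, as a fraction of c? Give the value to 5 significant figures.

γ = L₀/L = 2082/1190 = 1.749580
β = √(1 − 1/γ²) = 0.82056

β ≈ 0.82056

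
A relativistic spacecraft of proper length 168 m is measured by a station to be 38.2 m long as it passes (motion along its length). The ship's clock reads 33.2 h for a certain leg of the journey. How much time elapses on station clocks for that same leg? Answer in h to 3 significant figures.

Length contraction ⇒ γ = L₀/L = 168/38.2 = 4.3979
Time dilation: Δt = γτ₀ = 4.3979 × 33.2 h = 146 h

Δt ≈ 146 h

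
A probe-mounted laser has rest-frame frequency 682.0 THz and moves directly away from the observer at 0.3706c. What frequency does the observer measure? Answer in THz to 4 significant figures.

Relativistic Doppler: f_obs = f_src √((1−β)/(1+β))
= 682.0 × √(0.629400/1.37060) = 682.0 × 0.677654 = 462.2 THz

f_obs ≈ 462.2 THz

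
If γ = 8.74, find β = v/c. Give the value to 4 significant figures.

β ≈ 0.9934

β = √(1 − 1/γ²) = √(1 − 1/8.74²) = √(0.986909) = 0.9934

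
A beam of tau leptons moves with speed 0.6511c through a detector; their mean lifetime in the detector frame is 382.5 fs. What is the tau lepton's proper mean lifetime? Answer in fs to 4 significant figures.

τ₀ ≈ 290.3 fs

γ = 1/√(1 − 0.6511²) = 1.31754
Proper time: τ₀ = Δt/γ = 382.5/1.31754 = 290.3 fs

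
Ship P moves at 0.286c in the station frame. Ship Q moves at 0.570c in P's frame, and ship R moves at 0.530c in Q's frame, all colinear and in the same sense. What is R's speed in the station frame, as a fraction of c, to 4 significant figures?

u ≈ 0.9107c

Compose boost 2: (0.570 + 0.286)/(1 + 0.570×0.286) = 0.8560/1.16302 = 0.736015
Compose boost 3: (0.530 + 0.736015)/(1 + 0.530×0.736015) = 1.26601/1.39009 = 0.9107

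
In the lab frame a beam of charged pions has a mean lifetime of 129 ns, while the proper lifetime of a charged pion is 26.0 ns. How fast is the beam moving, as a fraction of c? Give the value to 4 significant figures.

β ≈ 0.9795

γ = Δt/τ₀ = 129/26.0 = 4.96154
β = √(1 − 1/γ²) = √(1 − 1/4.96154²) = 0.9795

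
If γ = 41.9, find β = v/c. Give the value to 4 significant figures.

β = √(1 − 1/γ²) = √(1 − 1/41.9²) = √(0.999430) = 0.9997

β ≈ 0.9997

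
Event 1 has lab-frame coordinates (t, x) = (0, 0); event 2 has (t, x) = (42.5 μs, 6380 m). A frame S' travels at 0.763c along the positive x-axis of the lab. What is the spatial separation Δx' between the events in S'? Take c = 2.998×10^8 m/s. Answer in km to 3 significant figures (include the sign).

γ = 1/√(1 − 0.763²) = 1.5470
Δx' = γ(Δx − vΔt) = 1.5470 × (6380 m − 0.763×(2.998×10^8 m/s)×42.5×10^-6 s)
= 1.5470 × (-3341.8 m) = -5.17 km

Δx' ≈ -5.17 km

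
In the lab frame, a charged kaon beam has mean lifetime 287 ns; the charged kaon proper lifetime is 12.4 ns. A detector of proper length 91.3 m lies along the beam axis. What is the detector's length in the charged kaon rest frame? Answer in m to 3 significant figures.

L ≈ 3.94 m

Time dilation ⇒ γ = Δt/τ₀ = 287/12.4 = 23.145
Length contraction: L = L₀/γ = 91.3/23.145 = 3.94 m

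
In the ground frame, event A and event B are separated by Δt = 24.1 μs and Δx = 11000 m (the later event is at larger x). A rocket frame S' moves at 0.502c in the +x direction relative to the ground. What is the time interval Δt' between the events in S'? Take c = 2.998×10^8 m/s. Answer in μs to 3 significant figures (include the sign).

γ = 1/√(1 − 0.502²) = 1.1562
Δt' = γ(Δt − vΔx/c²) = 1.1562 × (24.1 μs − 0.502×11000 m / (2.998×10^8 m/s))
= 1.1562 × (5.6811 μs) = 6.57 μs

Δt' ≈ 6.57 μs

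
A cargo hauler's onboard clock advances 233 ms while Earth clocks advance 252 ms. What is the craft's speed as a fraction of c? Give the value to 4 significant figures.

β ≈ 0.3809

γ = Δt/τ₀ = 252/233 = 1.08155
β = √(1 − 1/γ²) = √(1 − 1/1.08155²) = 0.3809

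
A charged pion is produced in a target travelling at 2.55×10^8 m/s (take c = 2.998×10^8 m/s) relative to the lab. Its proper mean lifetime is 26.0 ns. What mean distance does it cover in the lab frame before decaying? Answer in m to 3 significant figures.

d ≈ 12.6 m

β = v/c = 2.55×10^8 / 2.998×10^8 = 0.85057
γ = 1/√(1 − 0.85057²) = 1.9016
Dilated lifetime: Δt = γτ₀ = 1.9016 × 26.0 ns = 49.442 ns
d = vΔt = 0.85057c × 49.442 ns = 2.5500×10^8 m/s × 4.9442×10^-8 s = 12.6 m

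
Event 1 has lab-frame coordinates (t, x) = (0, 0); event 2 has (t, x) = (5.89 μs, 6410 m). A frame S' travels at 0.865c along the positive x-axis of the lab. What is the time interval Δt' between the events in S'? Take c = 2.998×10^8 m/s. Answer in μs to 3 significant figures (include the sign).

γ = 1/√(1 − 0.865²) = 1.9929
Δt' = γ(Δt − vΔx/c²) = 1.9929 × (5.89 μs − 0.865×6410 m / (2.998×10^8 m/s))
= 1.9929 × (-12.604 μs) = -25.1 μs

Δt' ≈ -25.1 μs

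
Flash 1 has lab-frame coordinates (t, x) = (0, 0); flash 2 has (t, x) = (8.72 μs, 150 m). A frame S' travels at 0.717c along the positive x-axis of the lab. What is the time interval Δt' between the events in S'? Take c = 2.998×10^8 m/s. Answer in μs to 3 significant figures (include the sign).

Δt' ≈ 12.0 μs

γ = 1/√(1 − 0.717²) = 1.4346
Δt' = γ(Δt − vΔx/c²) = 1.4346 × (8.72 μs − 0.717×150 m / (2.998×10^8 m/s))
= 1.4346 × (8.3613 μs) = 12.0 μs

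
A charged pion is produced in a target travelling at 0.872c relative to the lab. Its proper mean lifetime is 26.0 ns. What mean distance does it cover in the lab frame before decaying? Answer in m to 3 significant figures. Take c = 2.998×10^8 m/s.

γ = 1/√(1 − 0.872²) = 2.0429
Dilated lifetime: Δt = γτ₀ = 2.0429 × 26.0 ns = 53.115 ns
d = vΔt = 0.872c × 53.115 ns = 2.6143×10^8 m/s × 5.3115×10^-8 s = 13.9 m

d ≈ 13.9 m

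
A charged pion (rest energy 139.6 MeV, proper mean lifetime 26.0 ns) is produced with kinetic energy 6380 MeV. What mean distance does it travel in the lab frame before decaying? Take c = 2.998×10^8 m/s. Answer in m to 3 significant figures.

γ = 1 + K/(m₀c²) = 1 + 6380/139.6 = 46.702
β = √(1 − 1/γ²) = 0.99977
Dilated lifetime: γτ₀ = 46.702 × 26.0 ns = 1214.3 ns
d = βc·γτ₀ = 0.99977 × (2.998×10^8 m/s) × 1.2143×10^-6 s = 364 m

d ≈ 364 m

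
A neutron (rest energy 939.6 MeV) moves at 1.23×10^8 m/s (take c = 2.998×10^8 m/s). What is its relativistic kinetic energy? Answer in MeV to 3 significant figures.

K ≈ 90.7 MeV

β = v/c = 1.23×10^8 / 2.998×10^8 = 0.41027
γ = 1/√(1 − 0.41027²) = 1.0965
K = (γ − 1)m₀c² = (1.0965 − 1) × 939.6 MeV = 0.096536 × 939.6 MeV = 90.7 MeV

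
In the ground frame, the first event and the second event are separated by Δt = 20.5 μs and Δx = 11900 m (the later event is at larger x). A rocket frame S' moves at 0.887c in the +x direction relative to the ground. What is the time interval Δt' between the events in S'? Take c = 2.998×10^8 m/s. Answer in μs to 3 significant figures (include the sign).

Δt' ≈ -31.9 μs

γ = 1/√(1 − 0.887²) = 2.1656
Δt' = γ(Δt − vΔx/c²) = 2.1656 × (20.5 μs − 0.887×11900 m / (2.998×10^8 m/s))
= 2.1656 × (-14.708 μs) = -31.9 μs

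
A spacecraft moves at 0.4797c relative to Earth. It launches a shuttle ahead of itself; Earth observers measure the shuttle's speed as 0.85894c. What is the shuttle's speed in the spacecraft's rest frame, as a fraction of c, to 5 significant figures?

u' ≈ 0.64500c

Inverse velocity addition: u' = (u − v)/(1 − uv/c²)
= (0.85894 − 0.4797)/(1 − 0.85894×0.4797) = 0.37924/0.5879665 = 0.64500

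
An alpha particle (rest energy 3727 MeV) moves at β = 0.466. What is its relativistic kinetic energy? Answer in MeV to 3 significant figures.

γ = 1/√(1 − 0.466²) = 1.1302
K = (γ − 1)m₀c² = (1.1302 − 1) × 3727 MeV = 0.13022 × 3727 MeV = 485 MeV

K ≈ 485 MeV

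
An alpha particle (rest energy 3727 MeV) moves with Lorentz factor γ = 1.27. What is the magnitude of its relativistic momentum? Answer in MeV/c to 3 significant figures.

β = √(1 − 1/γ²) = √(1 − 1/1.27²) = 0.61644
p = γβm₀c = 1.27 × 0.61644 × 3727 MeV/c = 2920 MeV/c

p ≈ 2920 MeV/c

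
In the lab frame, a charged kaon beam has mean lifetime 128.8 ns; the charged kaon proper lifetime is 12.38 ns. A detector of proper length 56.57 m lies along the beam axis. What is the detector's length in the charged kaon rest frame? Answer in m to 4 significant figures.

L ≈ 5.437 m

Time dilation ⇒ γ = Δt/τ₀ = 128.8/12.38 = 10.4039
Length contraction: L = L₀/γ = 56.57/10.4039 = 5.437 m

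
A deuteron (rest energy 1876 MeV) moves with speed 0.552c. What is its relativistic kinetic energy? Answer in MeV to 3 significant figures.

γ = 1/√(1 − 0.552²) = 1.1993
K = (γ − 1)m₀c² = (1.1993 − 1) × 1876 MeV = 0.19926 × 1876 MeV = 374 MeV

K ≈ 374 MeV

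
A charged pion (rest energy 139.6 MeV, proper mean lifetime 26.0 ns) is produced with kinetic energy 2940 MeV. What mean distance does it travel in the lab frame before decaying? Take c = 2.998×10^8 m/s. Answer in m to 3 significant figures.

d ≈ 172 m

γ = 1 + K/(m₀c²) = 1 + 2940/139.6 = 22.060
β = √(1 − 1/γ²) = 0.99897
Dilated lifetime: γτ₀ = 22.060 × 26.0 ns = 573.56 ns
d = βc·γτ₀ = 0.99897 × (2.998×10^8 m/s) × 5.7356×10^-7 s = 172 m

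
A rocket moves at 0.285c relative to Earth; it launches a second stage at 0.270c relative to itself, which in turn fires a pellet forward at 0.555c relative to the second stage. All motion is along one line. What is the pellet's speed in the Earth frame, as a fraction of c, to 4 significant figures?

u ≈ 0.8323c

Compose boost 2: (0.270 + 0.285)/(1 + 0.270×0.285) = 0.5550/1.07695 = 0.515344
Compose boost 3: (0.555 + 0.515344)/(1 + 0.555×0.515344) = 1.07034/1.28602 = 0.8323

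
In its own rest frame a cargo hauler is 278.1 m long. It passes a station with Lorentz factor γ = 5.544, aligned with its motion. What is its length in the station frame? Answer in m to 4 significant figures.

L ≈ 50.16 m

γ = 5.544 (given)
Length contraction: L = L₀/γ = 278.1/5.544 = 50.16 m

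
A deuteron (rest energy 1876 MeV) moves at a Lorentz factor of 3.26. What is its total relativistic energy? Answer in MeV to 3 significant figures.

E ≈ 6120 MeV

γ = 3.26 (given)
E = γm₀c² = 3.26 × 1876 MeV = 6120 MeV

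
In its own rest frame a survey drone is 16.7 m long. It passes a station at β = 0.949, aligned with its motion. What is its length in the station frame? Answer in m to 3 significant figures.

L ≈ 5.27 m

γ = 1/√(1 − 0.949²) = 3.1718
Length contraction: L = L₀/γ = 16.7/3.1718 = 5.27 m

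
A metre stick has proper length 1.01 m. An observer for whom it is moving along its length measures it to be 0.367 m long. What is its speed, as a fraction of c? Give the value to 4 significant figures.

β ≈ 0.9316

γ = L₀/L = 1.01/0.367 = 2.75204
β = √(1 − 1/γ²) = 0.9316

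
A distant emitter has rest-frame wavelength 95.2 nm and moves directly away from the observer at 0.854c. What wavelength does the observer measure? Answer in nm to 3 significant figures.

λ_obs ≈ 339 nm

Relativistic Doppler: λ_obs = λ_src √((1+β)/(1−β))
= 95.2 × √(1.8540/0.14600) = 95.2 × 3.5635 = 339 nm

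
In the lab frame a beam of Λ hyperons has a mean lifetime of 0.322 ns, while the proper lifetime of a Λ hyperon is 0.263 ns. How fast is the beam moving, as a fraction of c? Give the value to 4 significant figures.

γ = Δt/τ₀ = 0.322/0.263 = 1.22433
β = √(1 − 1/γ²) = √(1 − 1/1.22433²) = 0.5770

β ≈ 0.5770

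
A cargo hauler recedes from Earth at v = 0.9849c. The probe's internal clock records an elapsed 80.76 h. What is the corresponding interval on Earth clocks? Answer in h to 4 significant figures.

γ = 1/√(1 − 0.9849²) = 5.77620
Time dilation: Δt = γτ₀ = 5.77620 × 80.76 h = 466.5 h

Δt ≈ 466.5 h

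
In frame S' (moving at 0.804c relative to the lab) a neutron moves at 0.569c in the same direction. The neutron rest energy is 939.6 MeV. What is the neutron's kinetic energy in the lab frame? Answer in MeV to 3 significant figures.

u_lab = (0.569 + 0.804)/(1 + 0.569×0.804) = 0.942040
γ = 1/√(1 − 0.942040²) = 2.9806
K = (γ − 1)m₀c² = (2.9806 − 1) × 939.6 = 1.9806 × 939.6 = 1860 MeV

K ≈ 1860 MeV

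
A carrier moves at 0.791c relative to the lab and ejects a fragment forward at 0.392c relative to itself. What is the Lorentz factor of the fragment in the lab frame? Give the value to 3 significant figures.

u_lab = (0.392 + 0.791)/(1 + 0.392×0.791) = 1.183/1.31007 = 0.903004
γ = 1/√(1 − 0.903004²) = 2.33

γ ≈ 2.33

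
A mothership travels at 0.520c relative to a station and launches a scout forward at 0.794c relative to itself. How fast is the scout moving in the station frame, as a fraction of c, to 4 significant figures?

u ≈ 0.9300c

Compose boost 2: (0.794 + 0.520)/(1 + 0.794×0.520) = 1.314/1.41288 = 0.9300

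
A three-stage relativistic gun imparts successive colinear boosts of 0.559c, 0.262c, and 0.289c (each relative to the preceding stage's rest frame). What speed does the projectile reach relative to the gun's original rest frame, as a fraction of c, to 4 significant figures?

u ≈ 0.8328c

Compose boost 2: (0.262 + 0.559)/(1 + 0.262×0.559) = 0.8210/1.14646 = 0.716119
Compose boost 3: (0.289 + 0.716119)/(1 + 0.289×0.716119) = 1.00512/1.20696 = 0.8328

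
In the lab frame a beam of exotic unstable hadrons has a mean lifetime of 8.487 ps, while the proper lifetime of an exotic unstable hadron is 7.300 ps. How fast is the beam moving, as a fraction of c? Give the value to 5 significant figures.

γ = Δt/τ₀ = 8.487/7.300 = 1.162603
β = √(1 − 1/γ²) = √(1 − 1/1.162603²) = 0.51006

β ≈ 0.51006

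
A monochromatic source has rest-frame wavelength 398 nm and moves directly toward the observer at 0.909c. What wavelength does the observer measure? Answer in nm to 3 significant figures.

Relativistic Doppler: λ_obs = λ_src √((1−β)/(1+β))
= 398 × √(0.091000/1.9090) = 398 × 0.21833 = 86.9 nm

λ_obs ≈ 86.9 nm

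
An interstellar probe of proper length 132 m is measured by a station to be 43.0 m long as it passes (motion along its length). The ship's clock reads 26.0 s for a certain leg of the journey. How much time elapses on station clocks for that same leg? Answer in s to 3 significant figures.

Δt ≈ 79.8 s

Length contraction ⇒ γ = L₀/L = 132/43.0 = 3.0698
Time dilation: Δt = γτ₀ = 3.0698 × 26.0 s = 79.8 s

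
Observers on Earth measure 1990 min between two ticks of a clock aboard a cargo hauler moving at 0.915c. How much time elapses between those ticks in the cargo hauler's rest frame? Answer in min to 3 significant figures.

γ = 1/√(1 − 0.915²) = 2.4786
Proper time: τ₀ = Δt/γ = 1990/2.4786 = 803 min

τ₀ ≈ 803 min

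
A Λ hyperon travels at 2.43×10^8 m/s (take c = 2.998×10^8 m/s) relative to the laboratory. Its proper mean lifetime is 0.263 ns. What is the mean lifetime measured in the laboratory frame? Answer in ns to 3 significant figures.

Δt ≈ 0.449 ns

β = v/c = 2.43×10^8 / 2.998×10^8 = 0.81054
γ = 1/√(1 − 0.81054²) = 1.7074
Time dilation: Δt = γτ₀ = 1.7074 × 0.263 ns = 0.449 ns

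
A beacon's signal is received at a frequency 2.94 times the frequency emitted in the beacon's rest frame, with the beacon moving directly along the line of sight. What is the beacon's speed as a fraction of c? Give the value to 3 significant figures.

β ≈ 0.793

f_obs/f_src = √((1+β)/(1−β)) = 2.94  ⇒  (1+β)/(1−β) = 8.6436
β = |1 − D²|/(1 + D²) = |1 − 8.6436|/(1 + 8.6436) = 0.793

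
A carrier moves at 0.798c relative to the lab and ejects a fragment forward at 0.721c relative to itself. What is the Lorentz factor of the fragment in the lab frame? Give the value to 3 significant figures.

γ ≈ 3.77

u_lab = (0.721 + 0.798)/(1 + 0.721×0.798) = 1.519/1.57536 = 0.964225
γ = 1/√(1 − 0.964225²) = 3.77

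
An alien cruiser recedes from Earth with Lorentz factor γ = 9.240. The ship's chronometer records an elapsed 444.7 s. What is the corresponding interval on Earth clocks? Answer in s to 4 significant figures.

Δt ≈ 4109 s

γ = 9.240 (given)
Time dilation: Δt = γτ₀ = 9.240 × 444.7 s = 4109 s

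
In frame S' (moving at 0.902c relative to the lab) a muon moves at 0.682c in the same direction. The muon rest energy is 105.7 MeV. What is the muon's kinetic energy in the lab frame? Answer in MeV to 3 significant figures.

u_lab = (0.682 + 0.902)/(1 + 0.682×0.902) = 0.980705
γ = 1/√(1 − 0.980705²) = 5.1153
K = (γ − 1)m₀c² = (5.1153 − 1) × 105.7 = 4.1153 × 105.7 = 435 MeV

K ≈ 435 MeV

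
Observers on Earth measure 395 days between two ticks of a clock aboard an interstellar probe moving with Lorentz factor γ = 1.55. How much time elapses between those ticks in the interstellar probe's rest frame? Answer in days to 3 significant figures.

τ₀ ≈ 255 days

γ = 1.55 (given)
Proper time: τ₀ = Δt/γ = 395/1.55 = 255 days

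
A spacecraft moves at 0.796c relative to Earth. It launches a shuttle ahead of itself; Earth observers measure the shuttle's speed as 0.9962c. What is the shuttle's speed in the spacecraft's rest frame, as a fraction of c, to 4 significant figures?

Inverse velocity addition: u' = (u − v)/(1 − uv/c²)
= (0.9962 − 0.796)/(1 − 0.9962×0.796) = 0.2002/0.207025 = 0.9670

u' ≈ 0.9670c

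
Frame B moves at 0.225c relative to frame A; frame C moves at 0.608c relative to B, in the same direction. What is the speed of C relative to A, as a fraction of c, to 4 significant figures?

u ≈ 0.7328c

Compose boost 2: (0.608 + 0.225)/(1 + 0.608×0.225) = 0.8330/1.13680 = 0.7328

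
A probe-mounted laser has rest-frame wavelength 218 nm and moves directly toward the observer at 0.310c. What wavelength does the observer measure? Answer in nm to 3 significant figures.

Relativistic Doppler: λ_obs = λ_src √((1−β)/(1+β))
= 218 × √(0.69000/1.3100) = 218 × 0.72575 = 158 nm

λ_obs ≈ 158 nm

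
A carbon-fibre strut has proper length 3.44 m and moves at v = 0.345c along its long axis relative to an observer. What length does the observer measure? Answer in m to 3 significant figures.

L ≈ 3.23 m

γ = 1/√(1 − 0.345²) = 1.0654
Length contraction: L = L₀/γ = 3.44/1.0654 = 3.23 m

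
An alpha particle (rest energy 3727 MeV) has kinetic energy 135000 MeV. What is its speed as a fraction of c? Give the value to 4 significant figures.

γ = 1 + K/(m₀c²) = 1 + 135000/3727 = 37.2222
β = √(1 − 1/γ²) = 0.9996

β ≈ 0.9996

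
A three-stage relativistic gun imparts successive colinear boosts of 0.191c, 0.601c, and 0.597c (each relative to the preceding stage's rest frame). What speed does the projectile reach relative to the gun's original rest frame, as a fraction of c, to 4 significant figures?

Compose boost 2: (0.601 + 0.191)/(1 + 0.601×0.191) = 0.7920/1.11479 = 0.710447
Compose boost 3: (0.597 + 0.710447)/(1 + 0.597×0.710447) = 1.30745/1.42414 = 0.9181

u ≈ 0.9181c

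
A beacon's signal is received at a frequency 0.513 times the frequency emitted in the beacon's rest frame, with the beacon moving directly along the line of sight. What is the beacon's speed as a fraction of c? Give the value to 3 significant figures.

f_obs/f_src = √((1−β)/(1+β)) = 0.513  ⇒  (1−β)/(1+β) = 0.26317
β = |1 − D²|/(1 + D²) = |1 − 0.26317|/(1 + 0.26317) = 0.583

β ≈ 0.583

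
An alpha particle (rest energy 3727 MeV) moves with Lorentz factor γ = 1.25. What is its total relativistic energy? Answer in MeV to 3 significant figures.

γ = 1.25 (given)
E = γm₀c² = 1.25 × 3727 MeV = 4660 MeV

E ≈ 4660 MeV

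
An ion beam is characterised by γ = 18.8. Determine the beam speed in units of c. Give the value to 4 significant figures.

β = √(1 − 1/γ²) = √(1 − 1/18.8²) = √(0.997171) = 0.9986

β ≈ 0.9986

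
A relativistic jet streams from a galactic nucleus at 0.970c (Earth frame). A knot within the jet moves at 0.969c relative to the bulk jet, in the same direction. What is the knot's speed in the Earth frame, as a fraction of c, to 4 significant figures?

u ≈ 0.9995c

Relativistic velocity addition: u = (u' + v)/(1 + u'v/c²)
= (0.969 + 0.970)/(1 + 0.969×0.970) = 1.939/1.93993 = 0.9995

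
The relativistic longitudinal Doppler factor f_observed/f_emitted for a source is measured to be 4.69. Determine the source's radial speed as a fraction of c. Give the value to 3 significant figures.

β ≈ 0.913

f_obs/f_src = √((1+β)/(1−β)) = 4.69  ⇒  (1+β)/(1−β) = 21.996
β = |1 − D²|/(1 + D²) = |1 − 21.996|/(1 + 21.996) = 0.913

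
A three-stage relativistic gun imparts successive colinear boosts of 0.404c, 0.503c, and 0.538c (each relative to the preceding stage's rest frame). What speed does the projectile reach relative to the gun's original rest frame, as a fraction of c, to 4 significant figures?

Compose boost 2: (0.503 + 0.404)/(1 + 0.503×0.404) = 0.9070/1.20321 = 0.753816
Compose boost 3: (0.538 + 0.753816)/(1 + 0.538×0.753816) = 1.29182/1.40555 = 0.9191

u ≈ 0.9191c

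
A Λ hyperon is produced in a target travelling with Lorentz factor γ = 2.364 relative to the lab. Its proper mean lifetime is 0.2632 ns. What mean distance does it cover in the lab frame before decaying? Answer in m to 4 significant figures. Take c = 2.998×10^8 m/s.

d ≈ 0.1690 m

β = √(1 − 1/γ²) = √(1 − 1/2.364²) = 0.906124
Dilated lifetime: Δt = γτ₀ = 2.364 × 0.2632 ns = 0.622205 ns
d = vΔt = 0.906124c × 0.622205 ns = 2.71656×10^8 m/s × 6.22205×10^-10 s = 0.1690 m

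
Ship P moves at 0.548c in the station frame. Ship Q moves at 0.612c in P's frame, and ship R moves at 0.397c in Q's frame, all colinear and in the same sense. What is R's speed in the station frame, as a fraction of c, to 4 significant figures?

u ≈ 0.9411c

Compose boost 2: (0.612 + 0.548)/(1 + 0.612×0.548) = 1.160/1.33538 = 0.868669
Compose boost 3: (0.397 + 0.868669)/(1 + 0.397×0.868669) = 1.26567/1.34486 = 0.9411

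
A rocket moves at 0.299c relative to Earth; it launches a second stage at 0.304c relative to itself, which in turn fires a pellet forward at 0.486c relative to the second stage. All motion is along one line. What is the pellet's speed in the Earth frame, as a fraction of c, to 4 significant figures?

u ≈ 0.8188c

Compose boost 2: (0.304 + 0.299)/(1 + 0.304×0.299) = 0.6030/1.09090 = 0.552757
Compose boost 3: (0.486 + 0.552757)/(1 + 0.486×0.552757) = 1.03876/1.26864 = 0.8188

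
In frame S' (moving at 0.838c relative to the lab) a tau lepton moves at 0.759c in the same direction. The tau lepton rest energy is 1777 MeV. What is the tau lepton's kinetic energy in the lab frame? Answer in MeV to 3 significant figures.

K ≈ 6410 MeV

u_lab = (0.759 + 0.838)/(1 + 0.759×0.838) = 0.976136
γ = 1/√(1 − 0.976136²) = 4.6049
K = (γ − 1)m₀c² = (4.6049 − 1) × 1777 = 3.6049 × 1777 = 6410 MeV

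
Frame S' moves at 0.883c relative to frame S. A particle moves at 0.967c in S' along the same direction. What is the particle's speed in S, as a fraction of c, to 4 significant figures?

Relativistic velocity addition: u = (u' + v)/(1 + u'v/c²)
= (0.967 + 0.883)/(1 + 0.967×0.883) = 1.850/1.85386 = 0.9979

u ≈ 0.9979c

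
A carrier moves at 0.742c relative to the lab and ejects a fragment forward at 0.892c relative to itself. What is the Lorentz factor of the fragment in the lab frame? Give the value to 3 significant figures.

u_lab = (0.892 + 0.742)/(1 + 0.892×0.742) = 1.634/1.66186 = 0.983233
γ = 1/√(1 − 0.983233²) = 5.48

γ ≈ 5.48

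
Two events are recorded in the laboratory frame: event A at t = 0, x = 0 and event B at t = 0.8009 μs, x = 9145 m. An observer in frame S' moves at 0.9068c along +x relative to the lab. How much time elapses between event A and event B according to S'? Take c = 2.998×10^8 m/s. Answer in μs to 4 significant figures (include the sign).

Δt' ≈ -63.72 μs

γ = 1/√(1 − 0.9068²) = 2.37214
Δt' = γ(Δt − vΔx/c²) = 2.37214 × (0.8009 μs − 0.9068×9145 m / (2.998×10^8 m/s))
= 2.37214 × (-26.8598 μs) = -63.72 μs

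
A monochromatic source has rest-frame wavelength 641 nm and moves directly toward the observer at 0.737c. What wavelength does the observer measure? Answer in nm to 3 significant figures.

Relativistic Doppler: λ_obs = λ_src √((1−β)/(1+β))
= 641 × √(0.26300/1.7370) = 641 × 0.38911 = 249 nm

λ_obs ≈ 249 nm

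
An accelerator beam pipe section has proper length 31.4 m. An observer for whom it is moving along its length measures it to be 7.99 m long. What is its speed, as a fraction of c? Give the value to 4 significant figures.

γ = L₀/L = 31.4/7.99 = 3.92991
β = √(1 − 1/γ²) = 0.9671

β ≈ 0.9671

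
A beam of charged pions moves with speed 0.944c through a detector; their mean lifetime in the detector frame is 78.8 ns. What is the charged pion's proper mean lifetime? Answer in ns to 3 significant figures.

γ = 1/√(1 − 0.944²) = 3.0308
Proper time: τ₀ = Δt/γ = 78.8/3.0308 = 26.0 ns

τ₀ ≈ 26.0 ns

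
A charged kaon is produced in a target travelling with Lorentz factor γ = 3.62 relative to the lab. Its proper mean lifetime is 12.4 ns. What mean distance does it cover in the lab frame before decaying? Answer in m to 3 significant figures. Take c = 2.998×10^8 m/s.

β = √(1 − 1/γ²) = √(1 − 1/3.62²) = 0.96109
Dilated lifetime: Δt = γτ₀ = 3.62 × 12.4 ns = 44.888 ns
d = vΔt = 0.96109c × 44.888 ns = 2.8813×10^8 m/s × 4.4888×10^-8 s = 12.9 m

d ≈ 12.9 m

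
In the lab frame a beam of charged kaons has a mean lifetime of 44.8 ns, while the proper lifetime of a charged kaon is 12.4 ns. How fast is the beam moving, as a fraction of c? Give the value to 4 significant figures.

γ = Δt/τ₀ = 44.8/12.4 = 3.61290
β = √(1 − 1/γ²) = √(1 − 1/3.61290²) = 0.9609

β ≈ 0.9609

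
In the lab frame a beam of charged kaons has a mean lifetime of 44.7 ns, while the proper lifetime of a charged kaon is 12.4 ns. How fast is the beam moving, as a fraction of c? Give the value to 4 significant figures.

γ = Δt/τ₀ = 44.7/12.4 = 3.60484
β = √(1 − 1/γ²) = √(1 − 1/3.60484²) = 0.9608

β ≈ 0.9608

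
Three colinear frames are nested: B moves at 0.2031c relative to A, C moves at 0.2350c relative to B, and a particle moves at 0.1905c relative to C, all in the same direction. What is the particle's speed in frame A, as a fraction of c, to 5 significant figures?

Compose boost 2: (0.2350 + 0.2031)/(1 + 0.2350×0.2031) = 0.43810/1.047729 = 0.4181427
Compose boost 3: (0.1905 + 0.4181427)/(1 + 0.1905×0.4181427) = 0.6086427/1.079656 = 0.56374

u ≈ 0.56374c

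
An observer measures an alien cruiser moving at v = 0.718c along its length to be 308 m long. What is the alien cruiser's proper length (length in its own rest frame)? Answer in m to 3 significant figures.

L₀ ≈ 443 m

γ = 1/√(1 − 0.718²) = 1.4367
L₀ = γL = 1.4367 × 308 = 443 m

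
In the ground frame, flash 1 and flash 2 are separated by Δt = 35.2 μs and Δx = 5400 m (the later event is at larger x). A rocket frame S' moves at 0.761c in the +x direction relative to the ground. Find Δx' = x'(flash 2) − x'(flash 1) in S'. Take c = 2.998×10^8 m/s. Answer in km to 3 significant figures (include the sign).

Δx' ≈ -4.06 km

γ = 1/√(1 − 0.761²) = 1.5414
Δx' = γ(Δx − vΔt) = 1.5414 × (5400 m − 0.761×(2.998×10^8 m/s)×35.2×10^-6 s)
= 1.5414 × (-2630.8 m) = -4.06 km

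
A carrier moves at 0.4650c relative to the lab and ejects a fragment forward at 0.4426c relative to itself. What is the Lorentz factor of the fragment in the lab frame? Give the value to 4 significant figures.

u_lab = (0.4426 + 0.4650)/(1 + 0.4426×0.4650) = 0.90760/1.205809 = 0.7526897
γ = 1/√(1 − 0.7526897²) = 1.519

γ ≈ 1.519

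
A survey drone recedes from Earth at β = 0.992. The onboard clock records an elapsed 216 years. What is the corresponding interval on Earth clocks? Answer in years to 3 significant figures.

Δt ≈ 1710 years

γ = 1/√(1 − 0.992²) = 7.9216
Time dilation: Δt = γτ₀ = 7.9216 × 216 years = 1710 years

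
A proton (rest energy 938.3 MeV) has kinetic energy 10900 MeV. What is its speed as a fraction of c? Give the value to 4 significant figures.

γ = 1 + K/(m₀c²) = 1 + 10900/938.3 = 12.6168
β = √(1 − 1/γ²) = 0.9969

β ≈ 0.9969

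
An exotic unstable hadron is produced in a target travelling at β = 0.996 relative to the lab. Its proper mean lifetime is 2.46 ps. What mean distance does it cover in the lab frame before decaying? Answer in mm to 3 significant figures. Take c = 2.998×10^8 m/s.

γ = 1/√(1 − 0.996²) = 11.192
Dilated lifetime: Δt = γτ₀ = 11.192 × 2.46 ps = 27.531 ps
d = vΔt = 0.996c × 27.531 ps = 2.9860×10^8 m/s × 2.7531×10^-11 s = 8.22 mm

d ≈ 8.22 mm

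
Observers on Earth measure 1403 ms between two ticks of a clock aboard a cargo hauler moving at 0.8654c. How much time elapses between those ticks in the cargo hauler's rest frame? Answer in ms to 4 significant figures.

τ₀ ≈ 703.0 ms

γ = 1/√(1 − 0.8654²) = 1.99568
Proper time: τ₀ = Δt/γ = 1403/1.99568 = 703.0 ms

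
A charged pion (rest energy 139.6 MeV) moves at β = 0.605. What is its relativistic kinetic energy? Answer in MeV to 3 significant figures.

γ = 1/√(1 − 0.605²) = 1.2559
K = (γ − 1)m₀c² = (1.2559 − 1) × 139.6 MeV = 0.25593 × 139.6 MeV = 35.7 MeV

K ≈ 35.7 MeV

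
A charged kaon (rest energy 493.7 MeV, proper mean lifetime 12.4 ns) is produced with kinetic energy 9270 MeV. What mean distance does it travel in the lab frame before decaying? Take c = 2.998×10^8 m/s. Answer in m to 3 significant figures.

γ = 1 + K/(m₀c²) = 1 + 9270/493.7 = 19.777
β = √(1 − 1/γ²) = 0.99872
Dilated lifetime: γτ₀ = 19.777 × 12.4 ns = 245.23 ns
d = βc·γτ₀ = 0.99872 × (2.998×10^8 m/s) × 2.4523×10^-7 s = 73.4 m

d ≈ 73.4 m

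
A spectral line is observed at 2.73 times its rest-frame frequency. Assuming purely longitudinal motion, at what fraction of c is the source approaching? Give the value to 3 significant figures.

β ≈ 0.763

f_obs/f_src = √((1+β)/(1−β)) = 2.73  ⇒  (1+β)/(1−β) = 7.4529
β = |1 − D²|/(1 + D²) = |1 − 7.4529|/(1 + 7.4529) = 0.763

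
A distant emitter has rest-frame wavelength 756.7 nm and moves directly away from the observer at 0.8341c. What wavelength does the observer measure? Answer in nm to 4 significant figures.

Relativistic Doppler: λ_obs = λ_src √((1+β)/(1−β))
= 756.7 × √(1.83410/0.165900) = 756.7 × 3.32497 = 2516 nm

λ_obs ≈ 2516 nm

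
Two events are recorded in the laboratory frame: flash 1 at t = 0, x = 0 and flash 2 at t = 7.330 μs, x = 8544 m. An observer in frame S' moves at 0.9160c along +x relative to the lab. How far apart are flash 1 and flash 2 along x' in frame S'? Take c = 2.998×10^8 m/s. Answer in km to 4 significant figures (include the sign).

Δx' ≈ 16.28 km

γ = 1/√(1 − 0.9160²) = 2.49266
Δx' = γ(Δx − vΔt) = 2.49266 × (8544 m − 0.9160×(2.998×10^8 m/s)×7.330×10^-6 s)
= 2.49266 × (6531.06 m) = 16.28 km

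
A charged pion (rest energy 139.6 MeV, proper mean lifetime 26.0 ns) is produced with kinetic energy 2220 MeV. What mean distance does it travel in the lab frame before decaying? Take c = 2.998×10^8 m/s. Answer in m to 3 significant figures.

d ≈ 132 m

γ = 1 + K/(m₀c²) = 1 + 2220/139.6 = 16.903
β = √(1 − 1/γ²) = 0.99825
Dilated lifetime: γτ₀ = 16.903 × 26.0 ns = 439.47 ns
d = βc·γτ₀ = 0.99825 × (2.998×10^8 m/s) × 4.3947×10^-7 s = 132 m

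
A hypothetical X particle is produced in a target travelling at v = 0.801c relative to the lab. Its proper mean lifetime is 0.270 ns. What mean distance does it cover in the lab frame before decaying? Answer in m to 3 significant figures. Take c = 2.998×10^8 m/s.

γ = 1/√(1 − 0.801²) = 1.6704
Dilated lifetime: Δt = γτ₀ = 1.6704 × 0.270 ns = 0.45100 ns
d = vΔt = 0.801c × 0.45100 ns = 2.4014×10^8 m/s × 4.5100×10^-10 s = 0.108 m

d ≈ 0.108 m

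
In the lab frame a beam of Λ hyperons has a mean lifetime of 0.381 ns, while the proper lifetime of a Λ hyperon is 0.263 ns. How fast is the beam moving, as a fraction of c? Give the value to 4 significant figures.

γ = Δt/τ₀ = 0.381/0.263 = 1.44867
β = √(1 − 1/γ²) = √(1 − 1/1.44867²) = 0.7235

β ≈ 0.7235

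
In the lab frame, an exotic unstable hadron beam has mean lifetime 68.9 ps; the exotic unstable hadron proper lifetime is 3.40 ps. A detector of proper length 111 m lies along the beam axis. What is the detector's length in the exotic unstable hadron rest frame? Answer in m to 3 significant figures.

Time dilation ⇒ γ = Δt/τ₀ = 68.9/3.40 = 20.265
Length contraction: L = L₀/γ = 111/20.265 = 5.48 m

L ≈ 5.48 m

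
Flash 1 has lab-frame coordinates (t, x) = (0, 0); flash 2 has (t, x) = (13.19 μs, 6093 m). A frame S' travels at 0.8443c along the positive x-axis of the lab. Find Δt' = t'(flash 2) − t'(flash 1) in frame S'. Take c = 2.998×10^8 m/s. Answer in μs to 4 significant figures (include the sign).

γ = 1/√(1 − 0.8443²) = 1.86612
Δt' = γ(Δt − vΔx/c²) = 1.86612 × (13.19 μs − 0.8443×6093 m / (2.998×10^8 m/s))
= 1.86612 × (-3.96917 μs) = -7.407 μs

Δt' ≈ -7.407 μs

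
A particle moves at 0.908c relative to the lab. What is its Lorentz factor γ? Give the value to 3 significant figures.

γ = 1/√(1 − β²) = 1/√(1 − 0.908²) = 1/√(0.17554) = 2.39

γ ≈ 2.39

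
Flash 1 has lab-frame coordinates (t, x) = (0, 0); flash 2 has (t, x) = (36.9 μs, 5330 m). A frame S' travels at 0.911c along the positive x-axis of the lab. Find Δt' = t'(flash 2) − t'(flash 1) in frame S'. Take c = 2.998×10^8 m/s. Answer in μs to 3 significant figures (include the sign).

γ = 1/√(1 − 0.911²) = 2.4248
Δt' = γ(Δt − vΔx/c²) = 2.4248 × (36.9 μs − 0.911×5330 m / (2.998×10^8 m/s))
= 2.4248 × (20.704 μs) = 50.2 μs

Δt' ≈ 50.2 μs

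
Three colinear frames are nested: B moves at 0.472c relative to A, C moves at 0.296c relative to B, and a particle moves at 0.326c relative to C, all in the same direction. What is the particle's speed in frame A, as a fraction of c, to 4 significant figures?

u ≈ 0.8198c

Compose boost 2: (0.296 + 0.472)/(1 + 0.296×0.472) = 0.7680/1.13971 = 0.673854
Compose boost 3: (0.326 + 0.673854)/(1 + 0.326×0.673854) = 0.999854/1.21968 = 0.8198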